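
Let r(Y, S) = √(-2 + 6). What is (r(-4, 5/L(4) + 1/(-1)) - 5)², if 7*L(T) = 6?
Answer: 9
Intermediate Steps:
L(T) = 6/7 (L(T) = (⅐)*6 = 6/7)
r(Y, S) = 2 (r(Y, S) = √4 = 2)
(r(-4, 5/L(4) + 1/(-1)) - 5)² = (2 - 5)² = (-3)² = 9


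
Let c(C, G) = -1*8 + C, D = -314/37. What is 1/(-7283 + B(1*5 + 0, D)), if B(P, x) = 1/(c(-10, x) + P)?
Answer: -13/94680 ≈ -0.00013730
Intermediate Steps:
D = -314/37 (D = -314*1/37 = -314/37 ≈ -8.4865)
c(C, G) = -8 + C
B(P, x) = 1/(-18 + P) (B(P, x) = 1/((-8 - 10) + P) = 1/(-18 + P))
1/(-7283 + B(1*5 + 0, D)) = 1/(-7283 + 1/(-18 + (1*5 + 0))) = 1/(-7283 + 1/(-18 + (5 + 0))) = 1/(-7283 + 1/(-18 + 5)) = 1/(-7283 + 1/(-13)) = 1/(-7283 - 1/13) = 1/(-94680/13) = -13/94680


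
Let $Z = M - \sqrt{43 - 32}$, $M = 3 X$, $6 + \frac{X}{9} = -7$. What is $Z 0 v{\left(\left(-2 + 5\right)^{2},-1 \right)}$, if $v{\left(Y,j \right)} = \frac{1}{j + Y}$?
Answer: $0$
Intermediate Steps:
$X = -117$ ($X = -54 + 9 \left(-7\right) = -54 - 63 = -117$)
$M = -351$ ($M = 3 \left(-117\right) = -351$)
$v{\left(Y,j \right)} = \frac{1}{Y + j}$
$Z = -351 - \sqrt{11}$ ($Z = -351 - \sqrt{43 - 32} = -351 - \sqrt{11} \approx -354.32$)
$Z 0 v{\left(\left(-2 + 5\right)^{2},-1 \right)} = \left(-351 - \sqrt{11}\right) \frac{0}{\left(-2 + 5\right)^{2} - 1} = \left(-351 - \sqrt{11}\right) \frac{0}{3^{2} - 1} = \left(-351 - \sqrt{11}\right) \frac{0}{9 - 1} = \left(-351 - \sqrt{11}\right) \frac{0}{8} = \left(-351 - \sqrt{11}\right) 0 \cdot \frac{1}{8} = \left(-351 - \sqrt{11}\right) 0 = 0$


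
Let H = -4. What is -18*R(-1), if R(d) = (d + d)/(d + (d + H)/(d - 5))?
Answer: -216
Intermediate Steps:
R(d) = 2*d/(d + (-4 + d)/(-5 + d)) (R(d) = (d + d)/(d + (d - 4)/(d - 5)) = (2*d)/(d + (-4 + d)/(-5 + d)) = 2*d/(d + (-4 + d)/(-5 + d)))
-18*R(-1) = -36*(-1)*(-5 - 1)/(-4 + (-1)² - 4*(-1)) = -36*(-1)*(-6)/(-4 + 1 + 4) = -36*(-1)*(-6)/1 = -36*(-1)*(-6) = -18*12 = -216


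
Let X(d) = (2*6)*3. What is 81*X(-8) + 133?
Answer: 3049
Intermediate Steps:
X(d) = 36 (X(d) = 12*3 = 36)
81*X(-8) + 133 = 81*36 + 133 = 2916 + 133 = 3049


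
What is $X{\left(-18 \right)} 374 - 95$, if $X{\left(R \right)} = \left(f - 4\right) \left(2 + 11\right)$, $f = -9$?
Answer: $-63301$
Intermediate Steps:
$X{\left(R \right)} = -169$ ($X{\left(R \right)} = \left(-9 - 4\right) \left(2 + 11\right) = \left(-13\right) 13 = -169$)
$X{\left(-18 \right)} 374 - 95 = \left(-169\right) 374 - 95 = -63206 - 95 = -63301$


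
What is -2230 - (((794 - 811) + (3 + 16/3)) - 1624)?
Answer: -1792/3 ≈ -597.33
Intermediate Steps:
-2230 - (((794 - 811) + (3 + 16/3)) - 1624) = -2230 - ((-17 + (3 + (⅓)*16)) - 1624) = -2230 - ((-17 + (3 + 16/3)) - 1624) = -2230 - ((-17 + 25/3) - 1624) = -2230 - (-26/3 - 1624) = -2230 - 1*(-4898/3) = -2230 + 4898/3 = -1792/3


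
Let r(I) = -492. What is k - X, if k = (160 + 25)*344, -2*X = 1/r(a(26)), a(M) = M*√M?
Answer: 62621759/984 ≈ 63640.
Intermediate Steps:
a(M) = M^(3/2)
X = 1/984 (X = -½/(-492) = -½*(-1/492) = 1/984 ≈ 0.0010163)
k = 63640 (k = 185*344 = 63640)
k - X = 63640 - 1*1/984 = 63640 - 1/984 = 62621759/984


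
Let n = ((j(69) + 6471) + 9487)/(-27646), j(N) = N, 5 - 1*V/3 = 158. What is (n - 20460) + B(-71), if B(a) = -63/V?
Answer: -28848119015/1409946 ≈ -20460.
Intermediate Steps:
V = -459 (V = 15 - 3*158 = 15 - 474 = -459)
B(a) = 7/51 (B(a) = -63/(-459) = -63*(-1/459) = 7/51)
n = -16027/27646 (n = ((69 + 6471) + 9487)/(-27646) = (6540 + 9487)*(-1/27646) = 16027*(-1/27646) = -16027/27646 ≈ -0.57972)
(n - 20460) + B(-71) = (-16027/27646 - 20460) + 7/51 = -565653187/27646 + 7/51 = -28848119015/1409946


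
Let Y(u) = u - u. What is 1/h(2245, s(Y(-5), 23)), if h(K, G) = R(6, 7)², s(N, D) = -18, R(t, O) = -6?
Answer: 1/36 ≈ 0.027778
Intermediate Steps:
Y(u) = 0
h(K, G) = 36 (h(K, G) = (-6)² = 36)
1/h(2245, s(Y(-5), 23)) = 1/36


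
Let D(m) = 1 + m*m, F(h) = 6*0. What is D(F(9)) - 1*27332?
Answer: -27331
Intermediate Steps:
F(h) = 0
D(m) = 1 + m²
D(F(9)) - 1*27332 = (1 + 0²) - 1*27332 = (1 + 0) - 27332 = 1 - 27332 = -27331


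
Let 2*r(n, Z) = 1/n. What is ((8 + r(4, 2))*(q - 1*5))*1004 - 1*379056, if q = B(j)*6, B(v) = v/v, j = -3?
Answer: -741797/2 ≈ -3.7090e+5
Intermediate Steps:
B(v) = 1
q = 6 (q = 1*6 = 6)
r(n, Z) = 1/(2*n)
((8 + r(4, 2))*(q - 1*5))*1004 - 1*379056 = ((8 + (1/2)/4)*(6 - 1*5))*1004 - 1*379056 = ((8 + (1/2)*(1/4))*(6 - 5))*1004 - 379056 = ((8 + 1/8)*1)*1004 - 379056 = ((65/8)*1)*1004 - 379056 = (65/8)*1004 - 379056 = 16315/2 - 379056 = -741797/2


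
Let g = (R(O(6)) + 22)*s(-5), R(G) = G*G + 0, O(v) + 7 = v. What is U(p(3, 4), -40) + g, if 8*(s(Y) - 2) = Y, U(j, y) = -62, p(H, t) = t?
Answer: -243/8 ≈ -30.375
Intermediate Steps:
O(v) = -7 + v
R(G) = G² (R(G) = G² + 0 = G²)
s(Y) = 2 + Y/8
g = 253/8 (g = ((-7 + 6)² + 22)*(2 + (⅛)*(-5)) = ((-1)² + 22)*(2 - 5/8) = (1 + 22)*(11/8) = 23*(11/8) = 253/8 ≈ 31.625)
U(p(3, 4), -40) + g = -62 + 253/8 = -243/8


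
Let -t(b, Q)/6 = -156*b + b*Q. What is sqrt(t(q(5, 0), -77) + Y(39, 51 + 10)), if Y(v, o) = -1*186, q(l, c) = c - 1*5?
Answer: 2*I*sqrt(1794) ≈ 84.711*I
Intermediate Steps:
q(l, c) = -5 + c (q(l, c) = c - 5 = -5 + c)
t(b, Q) = 936*b - 6*Q*b (t(b, Q) = -6*(-156*b + b*Q) = -6*(-156*b + Q*b) = 936*b - 6*Q*b)
Y(v, o) = -186
sqrt(t(q(5, 0), -77) + Y(39, 51 + 10)) = sqrt(6*(-5 + 0)*(156 - 1*(-77)) - 186) = sqrt(6*(-5)*(156 + 77) - 186) = sqrt(6*(-5)*233 - 186) = sqrt(-6990 - 186) = sqrt(-7176) = 2*I*sqrt(1794)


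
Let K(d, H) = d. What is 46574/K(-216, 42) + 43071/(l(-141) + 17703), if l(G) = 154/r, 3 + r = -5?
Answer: -232657039/1091340 ≈ -213.18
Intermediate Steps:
r = -8 (r = -3 - 5 = -8)
l(G) = -77/4 (l(G) = 154/(-8) = 154*(-1/8) = -77/4)
46574/K(-216, 42) + 43071/(l(-141) + 17703) = 46574/(-216) + 43071/(-77/4 + 17703) = 46574*(-1/216) + 43071/(70735/4) = -23287/108 + 43071*(4/70735) = -23287/108 + 24612/10105 = -232657039/1091340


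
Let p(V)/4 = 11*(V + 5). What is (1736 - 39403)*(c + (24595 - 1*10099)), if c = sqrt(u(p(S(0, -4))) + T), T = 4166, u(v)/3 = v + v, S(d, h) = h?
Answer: -546020832 - 37667*sqrt(4430) ≈ -5.4853e+8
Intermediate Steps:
p(V) = 220 + 44*V (p(V) = 4*(11*(V + 5)) = 4*(11*(5 + V)) = 4*(55 + 11*V) = 220 + 44*V)
u(v) = 6*v (u(v) = 3*(v + v) = 3*(2*v) = 6*v)
c = sqrt(4430) (c = sqrt(6*(220 + 44*(-4)) + 4166) = sqrt(6*(220 - 176) + 4166) = sqrt(6*44 + 4166) = sqrt(264 + 4166) = sqrt(4430) ≈ 66.558)
(1736 - 39403)*(c + (24595 - 1*10099)) = (1736 - 39403)*(sqrt(4430) + (24595 - 1*10099)) = -37667*(sqrt(4430) + (24595 - 10099)) = -37667*(sqrt(4430) + 14496) = -37667*(14496 + sqrt(4430)) = -546020832 - 37667*sqrt(4430)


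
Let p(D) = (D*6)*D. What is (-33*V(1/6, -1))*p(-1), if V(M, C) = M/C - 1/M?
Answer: 1221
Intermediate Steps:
p(D) = 6*D² (p(D) = (6*D)*D = 6*D²)
V(M, C) = -1/M + M/C
(-33*V(1/6, -1))*p(-1) = (-33*(-1/(1/6) + 1/(6*(-1))))*(6*(-1)²) = (-33*(-1/⅙ + (⅙)*(-1)))*(6*1) = -33*(-1*6 - ⅙)*6 = -33*(-6 - ⅙)*6 = -33*(-37/6)*6 = (407/2)*6 = 1221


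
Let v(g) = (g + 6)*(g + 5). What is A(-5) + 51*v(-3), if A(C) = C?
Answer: 301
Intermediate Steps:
v(g) = (5 + g)*(6 + g) (v(g) = (6 + g)*(5 + g) = (5 + g)*(6 + g))
A(-5) + 51*v(-3) = -5 + 51*(30 + (-3)² + 11*(-3)) = -5 + 51*(30 + 9 - 33) = -5 + 51*6 = -5 + 306 = 301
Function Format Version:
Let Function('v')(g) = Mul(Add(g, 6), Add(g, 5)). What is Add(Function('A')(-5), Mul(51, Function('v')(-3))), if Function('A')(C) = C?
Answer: 301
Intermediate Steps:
Function('v')(g) = Mul(Add(5, g), Add(6, g)) (Function('v')(g) = Mul(Add(6, g), Add(5, g)) = Mul(Add(5, g), Add(6, g)))
Add(Function('A')(-5), Mul(51, Function('v')(-3))) = Add(-5, Mul(51, Add(30, Pow(-3, 2), Mul(11, -3)))) = Add(-5, Mul(51, Add(30, 9, -33))) = Add(-5, Mul(51, 6)) = Add(-5, 306) = 301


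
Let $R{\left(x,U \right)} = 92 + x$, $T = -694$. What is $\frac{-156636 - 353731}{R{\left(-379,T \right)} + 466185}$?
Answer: $- \frac{510367}{465898} \approx -1.0954$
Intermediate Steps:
$\frac{-156636 - 353731}{R{\left(-379,T \right)} + 466185} = \frac{-156636 - 353731}{\left(92 - 379\right) + 466185} = - \frac{510367}{-287 + 466185} = - \frac{510367}{465898}$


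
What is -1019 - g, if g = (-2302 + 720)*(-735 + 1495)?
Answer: 1201301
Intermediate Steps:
g = -1202320 (g = -1582*760 = -1202320)
-1019 - g = -1019 - 1*(-1202320) = -1019 + 1202320 = 1201301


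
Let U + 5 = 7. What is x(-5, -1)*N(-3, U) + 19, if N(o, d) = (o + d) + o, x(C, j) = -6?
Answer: 43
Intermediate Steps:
U = 2 (U = -5 + 7 = 2)
N(o, d) = d + 2*o (N(o, d) = (d + o) + o = d + 2*o)
x(-5, -1)*N(-3, U) + 19 = -6*(2 + 2*(-3)) + 19 = -6*(2 - 6) + 19 = -6*(-4) + 19 = 24 + 19 = 43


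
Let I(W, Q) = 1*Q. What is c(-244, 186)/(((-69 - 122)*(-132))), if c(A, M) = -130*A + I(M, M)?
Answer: 15953/12606 ≈ 1.2655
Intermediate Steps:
I(W, Q) = Q
c(A, M) = M - 130*A (c(A, M) = -130*A + M = M - 130*A)
c(-244, 186)/(((-69 - 122)*(-132))) = (186 - 130*(-244))/(((-69 - 122)*(-132))) = (186 + 31720)/((-191*(-132))) = 31906/25212 = 31906*(1/25212) = 15953/12606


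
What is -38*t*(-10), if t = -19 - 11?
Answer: -11400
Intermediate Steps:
t = -30
-38*t*(-10) = -38*(-30)*(-10) = 1140*(-10) = -11400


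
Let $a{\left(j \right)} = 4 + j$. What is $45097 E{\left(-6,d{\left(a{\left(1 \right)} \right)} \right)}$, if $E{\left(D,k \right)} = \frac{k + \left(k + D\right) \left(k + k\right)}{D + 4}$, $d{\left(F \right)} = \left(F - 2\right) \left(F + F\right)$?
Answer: $-33146295$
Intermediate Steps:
$d{\left(F \right)} = 2 F \left(-2 + F\right)$ ($d{\left(F \right)} = \left(-2 + F\right) 2 F = 2 F \left(-2 + F\right)$)
$E{\left(D,k \right)} = \frac{k + 2 k \left(D + k\right)}{4 + D}$ ($E{\left(D,k \right)} = \frac{k + \left(D + k\right) 2 k}{4 + D} = \frac{k + 2 k \left(D + k\right)}{4 + D}$)
$45097 E{\left(-6,d{\left(a{\left(1 \right)} \right)} \right)} = 45097 \frac{2 \left(4 + 1\right) \left(-2 + \left(4 + 1\right)\right) \left(1 + 2 \left(-6\right) + 2 \cdot 2 \left(4 + 1\right) \left(-2 + \left(4 + 1\right)\right)\right)}{4 - 6} = 45097 \frac{2 \cdot 5 \left(-2 + 5\right) \left(1 - 12 + 2 \cdot 2 \cdot 5 \left(-2 + 5\right)\right)}{-2} = 45097 \cdot 2 \cdot 5 \cdot 3 \left(- \frac{1}{2}\right) \left(1 - 12 + 2 \cdot 2 \cdot 5 \cdot 3\right) = 45097 \cdot 30 \left(- \frac{1}{2}\right) \left(1 - 12 + 2 \cdot 30\right) = 45097 \cdot 30 \left(- \frac{1}{2}\right) \left(1 - 12 + 60\right) = 45097 \cdot 30 \left(- \frac{1}{2}\right) 49 = 45097 \left(-735\right) = -33146295$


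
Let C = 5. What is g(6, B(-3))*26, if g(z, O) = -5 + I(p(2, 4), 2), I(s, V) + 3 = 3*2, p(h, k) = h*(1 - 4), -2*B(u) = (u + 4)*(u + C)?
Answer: -52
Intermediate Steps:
B(u) = -(4 + u)*(5 + u)/2 (B(u) = -(u + 4)*(u + 5)/2 = -(4 + u)*(5 + u)/2)
p(h, k) = -3*h (p(h, k) = h*(-3) = -3*h)
I(s, V) = 3 (I(s, V) = -3 + 3*2 = -3 + 6 = 3)
g(z, O) = -2 (g(z, O) = -5 + 3 = -2)
g(6, B(-3))*26 = -2*26 = -52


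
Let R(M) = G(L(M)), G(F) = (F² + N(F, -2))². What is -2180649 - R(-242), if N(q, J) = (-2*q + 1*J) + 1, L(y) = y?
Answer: -3488728858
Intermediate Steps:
N(q, J) = 1 + J - 2*q (N(q, J) = (-2*q + J) + 1 = (J - 2*q) + 1 = 1 + J - 2*q)
G(F) = (-1 + F² - 2*F)² (G(F) = (F² + (1 - 2 - 2*F))² = (F² + (-1 - 2*F))² = (-1 + F² - 2*F)²)
R(M) = (1 - M² + 2*M)²
-2180649 - R(-242) = -2180649 - (1 - 1*(-242)² + 2*(-242))² = -2180649 - (1 - 1*58564 - 484)² = -2180649 - (1 - 58564 - 484)² = -2180649 - 1*(-59047)² = -2180649 - 1*3486548209 = -2180649 - 3486548209 = -3488728858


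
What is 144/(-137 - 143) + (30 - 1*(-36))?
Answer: 2292/35 ≈ 65.486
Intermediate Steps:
144/(-137 - 143) + (30 - 1*(-36)) = 144/(-280) + (30 + 36) = 144*(-1/280) + 66 = -18/35 + 66 = 2292/35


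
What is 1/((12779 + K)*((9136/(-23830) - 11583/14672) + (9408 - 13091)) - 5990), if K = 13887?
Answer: -87408440/8587716920434873 ≈ -1.0178e-8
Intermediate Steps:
1/((12779 + K)*((9136/(-23830) - 11583/14672) + (9408 - 13091)) - 5990) = 1/((12779 + 13887)*((9136/(-23830) - 11583/14672) + (9408 - 13091)) - 5990) = 1/(26666*((9136*(-1/23830) - 11583*1/14672) - 3683) - 5990) = 1/(26666*((-4568/11915 - 11583/14672) - 3683) - 5990) = 1/(26666*(-205033141/174816880 - 3683) - 5990) = 1/(26666*(-644055602181/174816880) - 5990) = 1/(-8587193343879273/87408440 - 5990) = 1/(-8587716920434873/87408440) = -87408440/8587716920434873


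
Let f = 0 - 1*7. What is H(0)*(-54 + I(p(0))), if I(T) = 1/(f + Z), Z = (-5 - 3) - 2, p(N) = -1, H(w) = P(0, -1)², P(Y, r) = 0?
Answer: 0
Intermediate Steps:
H(w) = 0 (H(w) = 0² = 0)
Z = -10 (Z = -8 - 2 = -10)
f = -7 (f = 0 - 7 = -7)
I(T) = -1/17 (I(T) = 1/(-7 - 10) = 1/(-17) = -1/17)
H(0)*(-54 + I(p(0))) = 0*(-54 - 1/17) = 0*(-919/17) = 0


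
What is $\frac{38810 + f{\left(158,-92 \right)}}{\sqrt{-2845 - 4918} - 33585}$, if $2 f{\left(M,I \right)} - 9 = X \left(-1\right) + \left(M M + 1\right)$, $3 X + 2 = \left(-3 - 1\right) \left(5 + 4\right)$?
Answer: $- \frac{861511225}{563979994} - \frac{76955 i \sqrt{7763}}{1691939982} \approx -1.5276 - 0.0040074 i$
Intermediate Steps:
$X = - \frac{38}{3}$ ($X = - \frac{2}{3} + \frac{\left(-3 - 1\right) \left(5 + 4\right)}{3} = - \frac{2}{3} + \frac{\left(-4\right) 9}{3} = - \frac{2}{3} + \frac{1}{3} \left(-36\right) = - \frac{2}{3} - 12 = - \frac{38}{3} \approx -12.667$)
$f{\left(M,I \right)} = \frac{34}{3} + \frac{M^{2}}{2}$ ($f{\left(M,I \right)} = \frac{9}{2} + \frac{\left(- \frac{38}{3}\right) \left(-1\right) + \left(M M + 1\right)}{2} = \frac{9}{2} + \frac{\frac{38}{3} + \left(M^{2} + 1\right)}{2} = \frac{9}{2} + \frac{\frac{38}{3} + \left(1 + M^{2}\right)}{2} = \frac{9}{2} + \frac{\frac{41}{3} + M^{2}}{2} = \frac{9}{2} + \left(\frac{41}{6} + \frac{M^{2}}{2}\right) = \frac{34}{3} + \frac{M^{2}}{2}$)
$\frac{38810 + f{\left(158,-92 \right)}}{\sqrt{-2845 - 4918} - 33585} = \frac{38810 + \left(\frac{34}{3} + \frac{158^{2}}{2}\right)}{\sqrt{-2845 - 4918} - 33585} = \frac{38810 + \left(\frac{34}{3} + \frac{1}{2} \cdot 24964\right)}{\sqrt{-7763} - 33585} = \frac{38810 + \left(\frac{34}{3} + 12482\right)}{i \sqrt{7763} - 33585} = \frac{38810 + \frac{37480}{3}}{-33585 + i \sqrt{7763}} = \frac{153910}{3 \left(-33585 + i \sqrt{7763}\right)}$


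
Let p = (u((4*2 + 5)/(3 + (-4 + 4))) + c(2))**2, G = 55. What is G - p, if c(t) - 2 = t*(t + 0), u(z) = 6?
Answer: -89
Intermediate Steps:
c(t) = 2 + t**2 (c(t) = 2 + t*(t + 0) = 2 + t*t = 2 + t**2)
p = 144 (p = (6 + (2 + 2**2))**2 = (6 + (2 + 4))**2 = (6 + 6)**2 = 12**2 = 144)
G - p = 55 - 1*144 = 55 - 144 = -89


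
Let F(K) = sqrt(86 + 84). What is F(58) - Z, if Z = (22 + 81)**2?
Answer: -10609 + sqrt(170) ≈ -10596.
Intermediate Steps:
F(K) = sqrt(170)
Z = 10609 (Z = 103**2 = 10609)
F(58) - Z = sqrt(170) - 1*10609 = sqrt(170) - 10609 = -10609 + sqrt(170)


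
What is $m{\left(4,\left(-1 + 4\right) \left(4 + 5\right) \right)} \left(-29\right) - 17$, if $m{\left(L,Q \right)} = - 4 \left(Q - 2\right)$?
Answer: $2883$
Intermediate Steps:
$m{\left(L,Q \right)} = 8 - 4 Q$ ($m{\left(L,Q \right)} = - 4 \left(-2 + Q\right) = 8 - 4 Q$)
$m{\left(4,\left(-1 + 4\right) \left(4 + 5\right) \right)} \left(-29\right) - 17 = \left(8 - 4 \left(-1 + 4\right) \left(4 + 5\right)\right) \left(-29\right) - 17 = \left(8 - 4 \cdot 3 \cdot 9\right) \left(-29\right) - 17 = \left(8 - 108\right) \left(-29\right) - 17 = \left(-100\right) \left(-29\right) - 17 = 2900 - 17 = 2883$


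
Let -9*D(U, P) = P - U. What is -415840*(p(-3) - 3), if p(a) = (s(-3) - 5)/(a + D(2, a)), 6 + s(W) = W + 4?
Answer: -4990080/11 ≈ -4.5364e+5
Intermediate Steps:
D(U, P) = -P/9 + U/9 (D(U, P) = -(P - U)/9 = -P/9 + U/9)
s(W) = -2 + W (s(W) = -6 + (W + 4) = -6 + (4 + W) = -2 + W)
p(a) = -10/(2/9 + 8*a/9) (p(a) = ((-2 - 3) - 5)/(a + (-a/9 + (1/9)*2)) = (-5 - 5)/(a + (-a/9 + 2/9)) = -10/(a + (2/9 - a/9)) = -10/(2/9 + 8*a/9))
-415840*(p(-3) - 3) = -415840*(-45/(1 + 4*(-3)) - 3) = -415840*(-45/(1 - 12) - 3) = -415840*(-45/(-11) - 3) = -415840*(-45*(-1/11) - 3) = -415840*(45/11 - 3) = -415840*12/11 = -4990080/11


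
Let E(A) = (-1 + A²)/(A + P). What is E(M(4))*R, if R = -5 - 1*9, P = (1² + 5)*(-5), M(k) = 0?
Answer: -7/15 ≈ -0.46667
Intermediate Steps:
P = -30 (P = (1 + 5)*(-5) = 6*(-5) = -30)
R = -14 (R = -5 - 9 = -14)
E(A) = (-1 + A²)/(-30 + A) (E(A) = (-1 + A²)/(A - 30) = (-1 + A²)/(-30 + A))
E(M(4))*R = ((-1 + 0²)/(-30 + 0))*(-14) = ((-1 + 0)/(-30))*(-14) = -1/30*(-1)*(-14) = (1/30)*(-14) = -7/15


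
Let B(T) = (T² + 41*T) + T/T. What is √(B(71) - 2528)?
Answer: 5*√217 ≈ 73.655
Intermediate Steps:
B(T) = 1 + T² + 41*T (B(T) = (T² + 41*T) + 1 = 1 + T² + 41*T)
√(B(71) - 2528) = √((1 + 71² + 41*71) - 2528) = √((1 + 5041 + 2911) - 2528) = √(7953 - 2528) = √5425 = 5*√217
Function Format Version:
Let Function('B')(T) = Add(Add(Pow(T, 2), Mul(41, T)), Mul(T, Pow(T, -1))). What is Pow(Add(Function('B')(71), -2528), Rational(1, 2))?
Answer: Mul(5, Pow(217, Rational(1, 2))) ≈ 73.655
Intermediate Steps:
Function('B')(T) = Add(1, Pow(T, 2), Mul(41, T)) (Function('B')(T) = Add(Add(Pow(T, 2), Mul(41, T)), 1) = Add(1, Pow(T, 2), Mul(41, T)))
Pow(Add(Function('B')(71), -2528), Rational(1, 2)) = Pow(Add(Add(1, Pow(71, 2), Mul(41, 71)), -2528), Rational(1, 2)) = Pow(Add(Add(1, 5041, 2911), -2528), Rational(1, 2)) = Pow(Add(7953, -2528), Rational(1, 2)) = Pow(5425, Rational(1, 2)) = Mul(5, Pow(217, Rational(1, 2)))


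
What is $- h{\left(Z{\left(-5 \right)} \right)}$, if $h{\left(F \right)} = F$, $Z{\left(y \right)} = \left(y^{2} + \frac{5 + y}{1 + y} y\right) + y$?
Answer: $-20$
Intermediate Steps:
$Z{\left(y \right)} = y + y^{2} + \frac{y \left(5 + y\right)}{1 + y}$ ($Z{\left(y \right)} = \left(y^{2} + \frac{5 + y}{1 + y} y\right) + y = \left(y^{2} + \frac{y \left(5 + y\right)}{1 + y}\right) + y = y + y^{2} + \frac{y \left(5 + y\right)}{1 + y}$)
$- h{\left(Z{\left(-5 \right)} \right)} = - \frac{\left(-5\right) \left(6 + \left(-5\right)^{2} + 3 \left(-5\right)\right)}{1 - 5} = - \frac{\left(-5\right) \left(6 + 25 - 15\right)}{-4} = - \frac{\left(-5\right) \left(-1\right) 16}{4} = \left(-1\right) 20 = -20$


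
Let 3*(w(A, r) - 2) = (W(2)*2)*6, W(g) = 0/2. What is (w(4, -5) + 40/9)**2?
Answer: 3364/81 ≈ 41.531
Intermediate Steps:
W(g) = 0 (W(g) = 0*(1/2) = 0)
w(A, r) = 2 (w(A, r) = 2 + ((0*2)*6)/3 = 2 + (0*6)/3 = 2 + (1/3)*0 = 2 + 0 = 2)
(w(4, -5) + 40/9)**2 = (2 + 40/9)**2 = (58/9)**2 = 3364/81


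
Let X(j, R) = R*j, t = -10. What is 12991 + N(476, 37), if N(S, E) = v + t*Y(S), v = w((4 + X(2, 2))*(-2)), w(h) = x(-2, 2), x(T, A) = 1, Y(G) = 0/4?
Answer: 12992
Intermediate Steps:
Y(G) = 0 (Y(G) = 0*(1/4) = 0)
w(h) = 1
v = 1
N(S, E) = 1 (N(S, E) = 1 - 10*0 = 1 + 0 = 1)
12991 + N(476, 37) = 12991 + 1 = 12992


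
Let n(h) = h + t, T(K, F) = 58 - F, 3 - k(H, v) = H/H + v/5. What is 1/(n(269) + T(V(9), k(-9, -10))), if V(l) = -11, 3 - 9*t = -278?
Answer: 9/3188 ≈ 0.0028231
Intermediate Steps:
t = 281/9 (t = ⅓ - ⅑*(-278) = ⅓ + 278/9 = 281/9 ≈ 31.222)
k(H, v) = 2 - v/5 (k(H, v) = 3 - (H/H + v/5) = 3 - (1 + v*(⅕)) = 3 - (1 + v/5) = 3 + (-1 - v/5) = 2 - v/5)
n(h) = 281/9 + h (n(h) = h + 281/9 = 281/9 + h)
1/(n(269) + T(V(9), k(-9, -10))) = 1/((281/9 + 269) + (58 - (2 - ⅕*(-10)))) = 1/(2702/9 + (58 - (2 + 2))) = 1/(2702/9 + (58 - 1*4)) = 1/(2702/9 + (58 - 4)) = 1/(2702/9 + 54) = 1/(3188/9) = 9/3188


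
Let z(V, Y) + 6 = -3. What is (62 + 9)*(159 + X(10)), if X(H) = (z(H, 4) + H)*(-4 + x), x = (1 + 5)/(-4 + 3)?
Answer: 10579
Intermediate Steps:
z(V, Y) = -9 (z(V, Y) = -6 - 3 = -9)
x = -6 (x = 6/(-1) = 6*(-1) = -6)
X(H) = 90 - 10*H (X(H) = (-9 + H)*(-4 - 6) = (-9 + H)*(-10) = 90 - 10*H)
(62 + 9)*(159 + X(10)) = (62 + 9)*(159 + (90 - 10*10)) = 71*(159 + (90 - 100)) = 71*(159 - 10) = 71*149 = 10579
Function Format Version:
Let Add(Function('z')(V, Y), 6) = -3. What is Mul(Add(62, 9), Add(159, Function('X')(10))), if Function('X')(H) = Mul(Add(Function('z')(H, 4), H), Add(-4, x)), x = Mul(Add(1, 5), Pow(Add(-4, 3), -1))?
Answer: 10579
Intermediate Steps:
Function('z')(V, Y) = -9 (Function('z')(V, Y) = Add(-6, -3) = -9)
x = -6 (x = Mul(6, Pow(-1, -1)) = Mul(6, -1) = -6)
Function('X')(H) = Add(90, Mul(-10, H)) (Function('X')(H) = Mul(Add(-9, H), Add(-4, -6)) = Mul(Add(-9, H), -10) = Add(90, Mul(-10, H)))
Mul(Add(62, 9), Add(159, Function('X')(10))) = Mul(Add(62, 9), Add(159, Add(90, Mul(-10, 10)))) = Mul(71, Add(159, Add(90, -100))) = Mul(71, Add(159, -10)) = Mul(71, 149) = 10579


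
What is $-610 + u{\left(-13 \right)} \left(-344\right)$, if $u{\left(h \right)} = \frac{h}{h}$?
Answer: $-954$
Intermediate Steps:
$u{\left(h \right)} = 1$
$-610 + u{\left(-13 \right)} \left(-344\right) = -610 + 1 \left(-344\right) = -610 - 344 = -954$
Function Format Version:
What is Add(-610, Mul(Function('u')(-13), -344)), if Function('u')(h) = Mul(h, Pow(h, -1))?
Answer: -954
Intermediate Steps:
Function('u')(h) = 1
Add(-610, Mul(Function('u')(-13), -344)) = Add(-610, Mul(1, -344)) = Add(-610, -344) = -954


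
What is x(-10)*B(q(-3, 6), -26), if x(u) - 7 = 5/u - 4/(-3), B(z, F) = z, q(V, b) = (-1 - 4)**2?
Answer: 1175/6 ≈ 195.83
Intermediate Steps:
q(V, b) = 25 (q(V, b) = (-5)**2 = 25)
x(u) = 25/3 + 5/u (x(u) = 7 + (5/u - 4/(-3)) = 7 + (5/u - 4*(-1/3)) = 7 + (5/u + 4/3) = 7 + (4/3 + 5/u) = 25/3 + 5/u)
x(-10)*B(q(-3, 6), -26) = (25/3 + 5/(-10))*25 = (25/3 + 5*(-1/10))*25 = (25/3 - 1/2)*25 = (47/6)*25 = 1175/6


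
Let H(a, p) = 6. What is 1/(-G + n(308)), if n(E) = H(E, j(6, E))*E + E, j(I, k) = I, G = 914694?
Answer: -1/912538 ≈ -1.0958e-6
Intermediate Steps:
n(E) = 7*E (n(E) = 6*E + E = 7*E)
1/(-G + n(308)) = 1/(-1*914694 + 7*308) = 1/(-914694 + 2156) = 1/(-912538) = -1/912538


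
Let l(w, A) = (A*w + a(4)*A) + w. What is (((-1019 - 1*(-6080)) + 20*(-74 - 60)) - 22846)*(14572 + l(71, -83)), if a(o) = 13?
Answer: -156987015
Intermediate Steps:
l(w, A) = w + 13*A + A*w (l(w, A) = (A*w + 13*A) + w = (13*A + A*w) + w = w + 13*A + A*w)
(((-1019 - 1*(-6080)) + 20*(-74 - 60)) - 22846)*(14572 + l(71, -83)) = (((-1019 - 1*(-6080)) + 20*(-74 - 60)) - 22846)*(14572 + (71 + 13*(-83) - 83*71)) = (((-1019 + 6080) + 20*(-134)) - 22846)*(14572 + (71 - 1079 - 5893)) = ((5061 - 2680) - 22846)*(14572 - 6901) = (2381 - 22846)*7671 = -20465*7671 = -156987015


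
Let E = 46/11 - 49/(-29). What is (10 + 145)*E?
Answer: 290315/319 ≈ 910.08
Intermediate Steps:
E = 1873/319 (E = 46*(1/11) - 49*(-1/29) = 46/11 + 49/29 = 1873/319 ≈ 5.8715)
(10 + 145)*E = (10 + 145)*(1873/319) = 155*(1873/319) = 290315/319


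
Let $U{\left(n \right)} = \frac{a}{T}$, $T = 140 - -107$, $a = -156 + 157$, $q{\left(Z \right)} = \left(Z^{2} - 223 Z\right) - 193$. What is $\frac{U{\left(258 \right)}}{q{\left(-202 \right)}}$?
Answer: $\frac{1}{21157279} \approx 4.7265 \cdot 10^{-8}$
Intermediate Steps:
$q{\left(Z \right)} = -193 + Z^{2} - 223 Z$
$a = 1$
$T = 247$ ($T = 140 + 107 = 247$)
$U{\left(n \right)} = \frac{1}{247}$ ($U{\left(n \right)} = 1 \cdot \frac{1}{247} = \frac{1}{247}$)
$\frac{U{\left(258 \right)}}{q{\left(-202 \right)}} = \frac{1}{247 \left(-193 + \left(-202\right)^{2} - -45046\right)} = \frac{1}{247 \left(-193 + 40804 + 45046\right)} = \frac{1}{247 \cdot 85657} = \frac{1}{247} \cdot \frac{1}{85657} = \frac{1}{21157279}$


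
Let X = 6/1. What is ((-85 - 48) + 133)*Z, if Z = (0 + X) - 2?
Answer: 0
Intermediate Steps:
X = 6 (X = 6*1 = 6)
Z = 4 (Z = (0 + 6) - 2 = 6 - 2 = 4)
((-85 - 48) + 133)*Z = ((-85 - 48) + 133)*4 = (-133 + 133)*4 = 0*4 = 0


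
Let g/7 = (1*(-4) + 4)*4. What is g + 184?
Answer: 184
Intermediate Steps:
g = 0 (g = 7*((1*(-4) + 4)*4) = 7*((-4 + 4)*4) = 7*(0*4) = 7*0 = 0)
g + 184 = 0 + 184 = 184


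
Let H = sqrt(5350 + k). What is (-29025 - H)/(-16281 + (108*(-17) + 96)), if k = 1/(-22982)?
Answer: 9675/6007 + sqrt(2825721910418)/414158622 ≈ 1.6147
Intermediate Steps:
k = -1/22982 ≈ -4.3512e-5
H = sqrt(2825721910418)/22982 (H = sqrt(5350 - 1/22982) = sqrt(122953699/22982) = sqrt(2825721910418)/22982 ≈ 73.144)
(-29025 - H)/(-16281 + (108*(-17) + 96)) = (-29025 - sqrt(2825721910418)/22982)/(-16281 + (108*(-17) + 96)) = (-29025 - sqrt(2825721910418)/22982)/(-16281 + (-1836 + 96)) = (-29025 - sqrt(2825721910418)/22982)/(-16281 - 1740) = (-29025 - sqrt(2825721910418)/22982)/(-18021) = (-29025 - sqrt(2825721910418)/22982)*(-1/18021) = 9675/6007 + sqrt(2825721910418)/414158622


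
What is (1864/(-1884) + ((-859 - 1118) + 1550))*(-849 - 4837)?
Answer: 1146200938/471 ≈ 2.4335e+6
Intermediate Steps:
(1864/(-1884) + ((-859 - 1118) + 1550))*(-849 - 4837) = (1864*(-1/1884) + (-1977 + 1550))*(-5686) = (-466/471 - 427)*(-5686) = -201583/471*(-5686) = 1146200938/471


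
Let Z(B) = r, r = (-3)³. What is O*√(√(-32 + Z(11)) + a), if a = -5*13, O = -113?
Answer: -113*√(-65 + I*√59) ≈ -53.736 - 912.62*I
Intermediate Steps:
a = -65
r = -27
Z(B) = -27
O*√(√(-32 + Z(11)) + a) = -113*√(√(-32 - 27) - 65) = -113*√(√(-59) - 65) = -113*√(I*√59 - 65) = -113*√(-65 + I*√59)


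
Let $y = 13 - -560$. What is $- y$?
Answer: $-573$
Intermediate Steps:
$y = 573$ ($y = 13 + 560 = 573$)
$- y = \left(-1\right) 573 = -573$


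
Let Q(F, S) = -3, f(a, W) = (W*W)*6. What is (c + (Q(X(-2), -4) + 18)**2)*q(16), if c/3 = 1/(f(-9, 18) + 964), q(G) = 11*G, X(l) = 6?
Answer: 28789332/727 ≈ 39600.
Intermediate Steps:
f(a, W) = 6*W**2 (f(a, W) = W**2*6 = 6*W**2)
c = 3/2908 (c = 3/(6*18**2 + 964) = 3/(6*324 + 964) = 3/(1944 + 964) = 3/2908 ≈ 0.0010316)
(c + (Q(X(-2), -4) + 18)**2)*q(16) = (3/2908 + (-3 + 18)**2)*(11*16) = (3/2908 + 15**2)*176 = (3/2908 + 225)*176 = (654303/2908)*176 = 28789332/727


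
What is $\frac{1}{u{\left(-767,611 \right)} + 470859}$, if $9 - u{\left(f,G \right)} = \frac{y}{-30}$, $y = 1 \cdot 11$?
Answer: $\frac{30}{14126051} \approx 2.1237 \cdot 10^{-6}$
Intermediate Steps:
$y = 11$
$u{\left(f,G \right)} = \frac{281}{30}$ ($u{\left(f,G \right)} = 9 - \frac{1}{-30} \cdot 11 = 9 - \left(- \frac{1}{30}\right) 11 = 9 - - \frac{11}{30} = 9 + \frac{11}{30} = \frac{281}{30}$)
$\frac{1}{u{\left(-767,611 \right)} + 470859} = \frac{1}{\frac{281}{30} + 470859} = \frac{1}{\frac{14126051}{30}} = \frac{30}{14126051}$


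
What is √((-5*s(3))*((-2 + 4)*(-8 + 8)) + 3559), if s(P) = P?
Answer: √3559 ≈ 59.657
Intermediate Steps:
√((-5*s(3))*((-2 + 4)*(-8 + 8)) + 3559) = √((-5*3)*((-2 + 4)*(-8 + 8)) + 3559) = √(-30*0 + 3559) = √(-15*0 + 3559) = √(0 + 3559) = √3559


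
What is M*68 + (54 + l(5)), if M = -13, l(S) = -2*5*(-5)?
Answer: -780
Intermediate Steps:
l(S) = 50 (l(S) = -10*(-5) = 50)
M*68 + (54 + l(5)) = -13*68 + (54 + 50) = -884 + 104 = -780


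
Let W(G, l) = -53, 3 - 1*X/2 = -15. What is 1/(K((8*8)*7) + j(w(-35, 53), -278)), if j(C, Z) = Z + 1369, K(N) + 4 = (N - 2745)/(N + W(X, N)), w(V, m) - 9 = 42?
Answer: 395/427068 ≈ 0.00092491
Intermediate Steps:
X = 36 (X = 6 - 2*(-15) = 6 + 30 = 36)
w(V, m) = 51 (w(V, m) = 9 + 42 = 51)
K(N) = -4 + (-2745 + N)/(-53 + N) (K(N) = -4 + (N - 2745)/(N - 53) = -4 + (-2745 + N)/(-53 + N))
j(C, Z) = 1369 + Z
1/(K((8*8)*7) + j(w(-35, 53), -278)) = 1/((-2533 - 3*8*8*7)/(-53 + (8*8)*7) + (1369 - 278)) = 1/((-2533 - 192*7)/(-53 + 64*7) + 1091) = 1/((-2533 - 3*448)/(-53 + 448) + 1091) = 1/((-2533 - 1344)/395 + 1091) = 1/((1/395)*(-3877) + 1091) = 1/(-3877/395 + 1091) = 1/(427068/395) = 395/427068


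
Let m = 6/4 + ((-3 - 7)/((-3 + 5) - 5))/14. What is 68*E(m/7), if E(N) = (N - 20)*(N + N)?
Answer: -14412974/21609 ≈ -666.99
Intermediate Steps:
m = 73/42 (m = 6*(¼) - 10/(2 - 5)*(1/14) = 3/2 - 10/(-3)*(1/14) = 3/2 - 10*(-⅓)*(1/14) = 3/2 + (10/3)*(1/14) = 3/2 + 5/21 = 73/42 ≈ 1.7381)
E(N) = 2*N*(-20 + N) (E(N) = (-20 + N)*(2*N) = 2*N*(-20 + N))
68*E(m/7) = 68*(2*((73/42)/7)*(-20 + (73/42)/7)) = 68*(2*((73/42)*(⅐))*(-20 + (73/42)*(⅐))) = 68*(2*(73/294)*(-20 + 73/294)) = 68*(2*(73/294)*(-5807/294)) = 68*(-423911/43218) = -14412974/21609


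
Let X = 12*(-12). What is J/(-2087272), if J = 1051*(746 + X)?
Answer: -316351/1043636 ≈ -0.30312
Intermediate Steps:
X = -144
J = 632702 (J = 1051*(746 - 144) = 1051*602 = 632702)
J/(-2087272) = 632702/(-2087272) = 632702*(-1/2087272) = -316351/1043636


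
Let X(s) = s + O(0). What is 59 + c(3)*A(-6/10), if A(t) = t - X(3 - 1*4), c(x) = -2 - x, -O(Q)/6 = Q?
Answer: 57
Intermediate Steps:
O(Q) = -6*Q
X(s) = s (X(s) = s - 6*0 = s + 0 = s)
A(t) = 1 + t (A(t) = t - (3 - 1*4) = t - (3 - 4) = t - 1*(-1) = t + 1 = 1 + t)
59 + c(3)*A(-6/10) = 59 + (-2 - 1*3)*(1 - 6/10) = 59 + (-2 - 3)*(1 - 6*⅒) = 59 - 5*(1 - ⅗) = 59 - 5*⅖ = 59 - 2 = 57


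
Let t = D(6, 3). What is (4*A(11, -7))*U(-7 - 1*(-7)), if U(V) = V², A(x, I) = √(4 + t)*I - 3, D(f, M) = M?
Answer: 0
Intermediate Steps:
t = 3
A(x, I) = -3 + I*√7 (A(x, I) = √(4 + 3)*I - 3 = √7*I - 3 = I*√7 - 3 = -3 + I*√7)
(4*A(11, -7))*U(-7 - 1*(-7)) = (4*(-3 - 7*√7))*(-7 - 1*(-7))² = (-12 - 28*√7)*(-7 + 7)² = (-12 - 28*√7)*0² = (-12 - 28*√7)*0 = 0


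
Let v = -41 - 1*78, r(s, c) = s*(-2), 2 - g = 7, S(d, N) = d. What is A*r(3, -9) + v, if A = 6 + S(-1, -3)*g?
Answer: -185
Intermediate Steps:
g = -5 (g = 2 - 1*7 = 2 - 7 = -5)
A = 11 (A = 6 - 1*(-5) = 6 + 5 = 11)
r(s, c) = -2*s
v = -119 (v = -41 - 78 = -119)
A*r(3, -9) + v = 11*(-2*3) - 119 = 11*(-6) - 119 = -66 - 119 = -185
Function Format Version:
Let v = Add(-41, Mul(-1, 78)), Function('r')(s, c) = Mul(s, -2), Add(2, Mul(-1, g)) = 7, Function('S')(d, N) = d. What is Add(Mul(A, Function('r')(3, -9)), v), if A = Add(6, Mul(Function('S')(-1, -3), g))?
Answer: -185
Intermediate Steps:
g = -5 (g = Add(2, Mul(-1, 7)) = Add(2, -7) = -5)
A = 11 (A = Add(6, Mul(-1, -5)) = Add(6, 5) = 11)
Function('r')(s, c) = Mul(-2, s)
v = -119 (v = Add(-41, -78) = -119)
Add(Mul(A, Function('r')(3, -9)), v) = Add(Mul(11, Mul(-2, 3)), -119) = Add(Mul(11, -6), -119) = Add(-66, -119) = -185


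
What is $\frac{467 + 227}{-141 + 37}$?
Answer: $- \frac{347}{52} \approx -6.6731$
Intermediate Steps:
$\frac{467 + 227}{-141 + 37} = \frac{694}{-104} = 694 \left(- \frac{1}{104}\right) = - \frac{347}{52}$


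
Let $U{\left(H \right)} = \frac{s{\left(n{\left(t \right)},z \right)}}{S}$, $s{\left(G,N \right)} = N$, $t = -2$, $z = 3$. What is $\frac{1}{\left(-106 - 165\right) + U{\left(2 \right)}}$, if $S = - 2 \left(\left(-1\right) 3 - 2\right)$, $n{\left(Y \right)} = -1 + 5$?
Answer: $- \frac{10}{2707} \approx -0.0036941$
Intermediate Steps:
$n{\left(Y \right)} = 4$
$S = 10$ ($S = - 2 \left(-3 - 2\right) = \left(-2\right) \left(-5\right) = 10$)
$U{\left(H \right)} = \frac{3}{10}$
$\frac{1}{\left(-106 - 165\right) + U{\left(2 \right)}} = \frac{1}{\left(-106 - 165\right) + \frac{3}{10}} = \frac{1}{-271 + \frac{3}{10}} = \frac{1}{- \frac{2707}{10}} = - \frac{10}{2707}$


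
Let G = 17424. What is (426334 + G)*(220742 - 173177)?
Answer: 21107349270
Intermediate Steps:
(426334 + G)*(220742 - 173177) = (426334 + 17424)*(220742 - 173177) = 443758*47565 = 21107349270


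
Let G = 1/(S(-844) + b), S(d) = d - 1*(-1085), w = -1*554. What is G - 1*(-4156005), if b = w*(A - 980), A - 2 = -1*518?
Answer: 3445432045126/829025 ≈ 4.1560e+6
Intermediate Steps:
A = -516 (A = 2 - 1*518 = 2 - 518 = -516)
w = -554
S(d) = 1085 + d (S(d) = d + 1085 = 1085 + d)
b = 828784 (b = -554*(-516 - 980) = -554*(-1496) = 828784)
G = 1/829025 (G = 1/((1085 - 844) + 828784) = 1/(241 + 828784) = 1/829025 ≈ 1.2062e-6)
G - 1*(-4156005) = 1/829025 - 1*(-4156005) = 1/829025 + 4156005 = 3445432045126/829025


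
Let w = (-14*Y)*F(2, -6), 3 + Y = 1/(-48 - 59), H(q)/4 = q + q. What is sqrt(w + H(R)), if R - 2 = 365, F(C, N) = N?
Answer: 8*sqrt(480002)/107 ≈ 51.800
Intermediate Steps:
R = 367 (R = 2 + 365 = 367)
H(q) = 8*q (H(q) = 4*(q + q) = 4*(2*q) = 8*q)
Y = -322/107 (Y = -3 + 1/(-48 - 59) = -3 + 1/(-107) = -3 - 1/107 = -322/107 ≈ -3.0093)
w = -27048/107 (w = -14*(-322/107)*(-6) = (4508/107)*(-6) = -27048/107 ≈ -252.79)
sqrt(w + H(R)) = sqrt(-27048/107 + 8*367) = sqrt(-27048/107 + 2936) = sqrt(287104/107) = 8*sqrt(480002)/107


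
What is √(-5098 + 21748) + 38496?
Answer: 38496 + 15*√74 ≈ 38625.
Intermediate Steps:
√(-5098 + 21748) + 38496 = √16650 + 38496 = 15*√74 + 38496 = 38496 + 15*√74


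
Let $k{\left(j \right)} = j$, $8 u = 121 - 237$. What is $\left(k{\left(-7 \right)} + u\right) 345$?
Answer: $- \frac{14835}{2} \approx -7417.5$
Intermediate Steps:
$u = - \frac{29}{2}$ ($u = \frac{121 - 237}{8} = \frac{1}{8} \left(-116\right) = - \frac{29}{2} \approx -14.5$)
$\left(k{\left(-7 \right)} + u\right) 345 = \left(-7 - \frac{29}{2}\right) 345 = \left(- \frac{43}{2}\right) 345 = - \frac{14835}{2}$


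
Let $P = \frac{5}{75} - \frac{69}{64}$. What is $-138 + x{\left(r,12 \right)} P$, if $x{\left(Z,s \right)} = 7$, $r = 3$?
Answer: $- \frac{139277}{960} \approx -145.08$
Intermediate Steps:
$P = - \frac{971}{960}$ ($P = 5 \cdot \frac{1}{75} - \frac{69}{64} = \frac{1}{15} - \frac{69}{64} = - \frac{971}{960} \approx -1.0115$)
$-138 + x{\left(r,12 \right)} P = -138 + 7 \left(- \frac{971}{960}\right) = -138 - \frac{6797}{960} = - \frac{139277}{960}$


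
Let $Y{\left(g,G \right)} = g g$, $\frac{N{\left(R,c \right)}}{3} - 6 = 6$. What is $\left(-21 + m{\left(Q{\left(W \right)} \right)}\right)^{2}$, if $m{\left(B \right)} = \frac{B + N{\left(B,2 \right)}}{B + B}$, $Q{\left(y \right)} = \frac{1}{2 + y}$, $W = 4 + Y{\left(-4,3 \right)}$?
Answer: $\frac{564001}{4} \approx 1.41 \cdot 10^{5}$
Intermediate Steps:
$N{\left(R,c \right)} = 36$ ($N{\left(R,c \right)} = 18 + 3 \cdot 6 = 18 + 18 = 36$)
$Y{\left(g,G \right)} = g^{2}$
$W = 20$ ($W = 4 + \left(-4\right)^{2} = 4 + 16 = 20$)
$m{\left(B \right)} = \frac{36 + B}{2 B}$ ($m{\left(B \right)} = \frac{B + 36}{B + B} = \frac{36 + B}{2 B}$)
$\left(-21 + m{\left(Q{\left(W \right)} \right)}\right)^{2} = \left(-21 + \frac{36 + \frac{1}{2 + 20}}{2 \frac{1}{2 + 20}}\right)^{2} = \left(-21 + \frac{36 + \frac{1}{22}}{2 \cdot \frac{1}{22}}\right)^{2} = \left(-21 + \frac{\frac{1}{\frac{1}{22}} \left(36 + \frac{1}{22}\right)}{2}\right)^{2} = \left(-21 + \frac{1}{2} \cdot 22 \cdot \frac{793}{22}\right)^{2} = \left(-21 + \frac{793}{2}\right)^{2} = \left(\frac{751}{2}\right)^{2} = \frac{564001}{4}$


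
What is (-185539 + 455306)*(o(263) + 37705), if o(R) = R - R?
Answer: 10171564735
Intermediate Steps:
o(R) = 0
(-185539 + 455306)*(o(263) + 37705) = (-185539 + 455306)*(0 + 37705) = 269767*37705 = 10171564735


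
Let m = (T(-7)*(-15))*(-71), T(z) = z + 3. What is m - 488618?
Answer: -492878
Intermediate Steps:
T(z) = 3 + z
m = -4260 (m = ((3 - 7)*(-15))*(-71) = -4*(-15)*(-71) = 60*(-71) = -4260)
m - 488618 = -4260 - 488618 = -492878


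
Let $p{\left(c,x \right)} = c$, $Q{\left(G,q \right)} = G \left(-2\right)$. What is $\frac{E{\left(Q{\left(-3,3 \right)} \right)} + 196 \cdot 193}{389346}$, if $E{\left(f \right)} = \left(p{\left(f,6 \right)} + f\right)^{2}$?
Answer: $\frac{18986}{194673} \approx 0.097528$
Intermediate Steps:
$Q{\left(G,q \right)} = - 2 G$
$E{\left(f \right)} = 4 f^{2}$ ($E{\left(f \right)} = \left(f + f\right)^{2} = \left(2 f\right)^{2} = 4 f^{2}$)
$\frac{E{\left(Q{\left(-3,3 \right)} \right)} + 196 \cdot 193}{389346} = \frac{4 \left(\left(-2\right) \left(-3\right)\right)^{2} + 196 \cdot 193}{389346} = \left(4 \cdot 6^{2} + 37828\right) \frac{1}{389346} = \left(4 \cdot 36 + 37828\right) \frac{1}{389346} = \left(144 + 37828\right) \frac{1}{389346} = 37972 \cdot \frac{1}{389346} = \frac{18986}{194673}$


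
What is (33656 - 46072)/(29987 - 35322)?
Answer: 128/55 ≈ 2.3273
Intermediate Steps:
(33656 - 46072)/(29987 - 35322) = -12416/(-5335) = -12416*(-1/5335) = 128/55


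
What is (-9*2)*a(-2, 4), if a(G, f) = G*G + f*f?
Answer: -360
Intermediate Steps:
a(G, f) = G² + f²
(-9*2)*a(-2, 4) = (-9*2)*((-2)² + 4²) = -18*(4 + 16) = -18*20 = -360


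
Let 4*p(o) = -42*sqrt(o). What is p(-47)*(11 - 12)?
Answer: 21*I*sqrt(47)/2 ≈ 71.984*I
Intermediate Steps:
p(o) = -21*sqrt(o)/2 (p(o) = (-42*sqrt(o))/4 = -21*sqrt(o)/2)
p(-47)*(11 - 12) = (-21*I*sqrt(47)/2)*(11 - 12) = -21*I*sqrt(47)/2*(-1) = 21*I*sqrt(47)/2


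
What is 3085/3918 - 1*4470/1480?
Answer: -647383/289932 ≈ -2.2329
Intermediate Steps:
3085/3918 - 1*4470/1480 = 3085*(1/3918) - 4470*1/1480 = 3085/3918 - 447/148 = -647383/289932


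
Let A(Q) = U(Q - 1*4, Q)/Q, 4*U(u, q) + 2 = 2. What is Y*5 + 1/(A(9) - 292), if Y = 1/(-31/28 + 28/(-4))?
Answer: -41107/66284 ≈ -0.62016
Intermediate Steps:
U(u, q) = 0 (U(u, q) = -½ + (¼)*2 = -½ + ½ = 0)
Y = -28/227 (Y = 1/(-31*1/28 + 28*(-¼)) = 1/(-31/28 - 7) = 1/(-227/28) = -28/227 ≈ -0.12335)
A(Q) = 0 (A(Q) = 0/Q = 0)
Y*5 + 1/(A(9) - 292) = -28/227*5 + 1/(0 - 292) = -140/227 + 1/(-292) = -140/227 - 1/292 = -41107/66284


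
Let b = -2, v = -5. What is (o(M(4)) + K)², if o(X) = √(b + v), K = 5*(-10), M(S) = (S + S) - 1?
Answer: (50 - I*√7)² ≈ 2493.0 - 264.58*I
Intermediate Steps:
M(S) = -1 + 2*S (M(S) = 2*S - 1 = -1 + 2*S)
K = -50
o(X) = I*√7 (o(X) = √(-2 - 5) = √(-7) = I*√7)
(o(M(4)) + K)² = (I*√7 - 50)² = (-50 + I*√7)²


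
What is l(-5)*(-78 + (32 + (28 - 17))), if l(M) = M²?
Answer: -875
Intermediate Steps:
l(-5)*(-78 + (32 + (28 - 17))) = (-5)²*(-78 + (32 + (28 - 17))) = 25*(-78 + (32 + 11)) = 25*(-78 + 43) = 25*(-35) = -875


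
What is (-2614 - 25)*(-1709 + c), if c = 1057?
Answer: 1720628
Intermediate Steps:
(-2614 - 25)*(-1709 + c) = (-2614 - 25)*(-1709 + 1057) = -2639*(-652) = 1720628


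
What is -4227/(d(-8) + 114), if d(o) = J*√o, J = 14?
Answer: -240939/7282 + 29589*I*√2/3641 ≈ -33.087 + 11.493*I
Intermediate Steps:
d(o) = 14*√o
-4227/(d(-8) + 114) = -4227/(14*√(-8) + 114) = -4227/(14*(2*I*√2) + 114) = -4227/(28*I*√2 + 114) = -4227/(114 + 28*I*√2)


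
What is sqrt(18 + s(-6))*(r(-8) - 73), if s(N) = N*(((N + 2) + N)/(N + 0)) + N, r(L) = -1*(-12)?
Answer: -61*sqrt(2) ≈ -86.267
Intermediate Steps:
r(L) = 12
s(N) = 2 + 3*N (s(N) = N*(((2 + N) + N)/N) + N = N*((2 + 2*N)/N) + N = (2 + 2*N) + N = 2 + 3*N)
sqrt(18 + s(-6))*(r(-8) - 73) = sqrt(18 + (2 + 3*(-6)))*(12 - 73) = sqrt(18 + (2 - 18))*(-61) = sqrt(18 - 16)*(-61) = sqrt(2)*(-61) = -61*sqrt(2)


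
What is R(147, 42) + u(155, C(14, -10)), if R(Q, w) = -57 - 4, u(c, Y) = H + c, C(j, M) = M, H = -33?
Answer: 61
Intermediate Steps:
u(c, Y) = -33 + c
R(Q, w) = -61
R(147, 42) + u(155, C(14, -10)) = -61 + (-33 + 155) = -61 + 122 = 61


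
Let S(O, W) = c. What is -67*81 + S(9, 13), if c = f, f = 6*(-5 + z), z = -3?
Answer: -5475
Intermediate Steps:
f = -48 (f = 6*(-5 - 3) = 6*(-8) = -48)
c = -48
S(O, W) = -48
-67*81 + S(9, 13) = -67*81 - 48 = -5427 - 48 = -5475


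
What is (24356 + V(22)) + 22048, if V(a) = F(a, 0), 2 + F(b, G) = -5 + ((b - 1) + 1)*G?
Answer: 46397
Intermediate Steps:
F(b, G) = -7 + G*b (F(b, G) = -2 + (-5 + ((b - 1) + 1)*G) = -2 + (-5 + ((-1 + b) + 1)*G) = -2 + (-5 + b*G) = -2 + (-5 + G*b) = -7 + G*b)
V(a) = -7 (V(a) = -7 + 0*a = -7 + 0 = -7)
(24356 + V(22)) + 22048 = (24356 - 7) + 22048 = 24349 + 22048 = 46397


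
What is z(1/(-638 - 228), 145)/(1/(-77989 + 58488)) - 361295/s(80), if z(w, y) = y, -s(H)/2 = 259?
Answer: -1464358815/518 ≈ -2.8269e+6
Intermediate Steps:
s(H) = -518 (s(H) = -2*259 = -518)
z(1/(-638 - 228), 145)/(1/(-77989 + 58488)) - 361295/s(80) = 145/(1/(-77989 + 58488)) - 361295/(-518) = 145/(1/(-19501)) - 361295*(-1/518) = 145/(-1/19501) + 361295/518 = 145*(-19501) + 361295/518 = -2827645 + 361295/518 = -1464358815/518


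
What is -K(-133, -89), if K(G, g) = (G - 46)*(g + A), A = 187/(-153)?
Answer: -145348/9 ≈ -16150.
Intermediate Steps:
A = -11/9 (A = 187*(-1/153) = -11/9 ≈ -1.2222)
K(G, g) = (-46 + G)*(-11/9 + g) (K(G, g) = (G - 46)*(g - 11/9) = (-46 + G)*(-11/9 + g))
-K(-133, -89) = -(506/9 - 46*(-89) - 11/9*(-133) - 133*(-89)) = -(506/9 + 4094 + 1463/9 + 11837) = -1*145348/9 = -145348/9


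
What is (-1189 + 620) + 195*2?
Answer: -179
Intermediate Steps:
(-1189 + 620) + 195*2 = -569 + 390 = -179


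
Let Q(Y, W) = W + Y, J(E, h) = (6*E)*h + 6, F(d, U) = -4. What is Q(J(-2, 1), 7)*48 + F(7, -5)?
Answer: 44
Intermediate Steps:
J(E, h) = 6 + 6*E*h (J(E, h) = 6*E*h + 6 = 6 + 6*E*h)
Q(J(-2, 1), 7)*48 + F(7, -5) = (7 + (6 + 6*(-2)*1))*48 - 4 = (7 + (6 - 12))*48 - 4 = (7 - 6)*48 - 4 = 1*48 - 4 = 48 - 4 = 44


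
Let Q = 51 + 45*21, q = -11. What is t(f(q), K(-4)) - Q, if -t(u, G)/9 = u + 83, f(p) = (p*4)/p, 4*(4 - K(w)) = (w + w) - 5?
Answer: -1779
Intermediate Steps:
Q = 996 (Q = 51 + 945 = 996)
K(w) = 21/4 - w/2 (K(w) = 4 - ((w + w) - 5)/4 = 4 - (2*w - 5)/4 = 4 - (-5 + 2*w)/4 = 4 + (5/4 - w/2) = 21/4 - w/2)
f(p) = 4 (f(p) = (4*p)/p = 4)
t(u, G) = -747 - 9*u (t(u, G) = -9*(u + 83) = -9*(83 + u) = -747 - 9*u)
t(f(q), K(-4)) - Q = (-747 - 9*4) - 1*996 = (-747 - 36) - 996 = -783 - 996 = -1779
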